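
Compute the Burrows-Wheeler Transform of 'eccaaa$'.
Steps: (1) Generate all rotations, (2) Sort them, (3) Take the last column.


Rotations (sorted):
  0: $eccaaa -> last char: a
  1: a$eccaa -> last char: a
  2: aa$ecca -> last char: a
  3: aaa$ecc -> last char: c
  4: caaa$ec -> last char: c
  5: ccaaa$e -> last char: e
  6: eccaaa$ -> last char: $


BWT = aaacce$


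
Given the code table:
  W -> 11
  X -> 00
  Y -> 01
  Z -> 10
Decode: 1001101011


Decoding:
10 -> Z
01 -> Y
10 -> Z
10 -> Z
11 -> W


Result: ZYZZW


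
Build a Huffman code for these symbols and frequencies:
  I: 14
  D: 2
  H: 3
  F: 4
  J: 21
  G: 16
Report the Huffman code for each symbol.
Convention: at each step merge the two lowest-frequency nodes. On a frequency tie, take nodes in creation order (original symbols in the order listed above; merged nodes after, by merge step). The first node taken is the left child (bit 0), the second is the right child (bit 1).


Huffman tree construction:
Step 1: Merge D(2) + H(3) = 5
Step 2: Merge F(4) + (D+H)(5) = 9
Step 3: Merge (F+(D+H))(9) + I(14) = 23
Step 4: Merge G(16) + J(21) = 37
Step 5: Merge ((F+(D+H))+I)(23) + (G+J)(37) = 60
Read each symbol's code off the tree from the root (left child = 0, right child = 1).

Codes:
  I: 01 (length 2)
  D: 0010 (length 4)
  H: 0011 (length 4)
  F: 000 (length 3)
  J: 11 (length 2)
  G: 10 (length 2)
Average code length: 134/60 = 2.2333 bits/symbol


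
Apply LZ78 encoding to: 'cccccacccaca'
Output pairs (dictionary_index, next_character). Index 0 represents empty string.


LZ78 encoding steps:
Dictionary: {0: ''}
Step 1: w='' (idx 0), next='c' -> output (0, 'c'), add 'c' as idx 1
Step 2: w='c' (idx 1), next='c' -> output (1, 'c'), add 'cc' as idx 2
Step 3: w='cc' (idx 2), next='a' -> output (2, 'a'), add 'cca' as idx 3
Step 4: w='cc' (idx 2), next='c' -> output (2, 'c'), add 'ccc' as idx 4
Step 5: w='' (idx 0), next='a' -> output (0, 'a'), add 'a' as idx 5
Step 6: w='c' (idx 1), next='a' -> output (1, 'a'), add 'ca' as idx 6


Encoded: [(0, 'c'), (1, 'c'), (2, 'a'), (2, 'c'), (0, 'a'), (1, 'a')]


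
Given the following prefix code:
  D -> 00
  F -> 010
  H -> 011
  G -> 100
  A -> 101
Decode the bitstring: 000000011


Decoding step by step:
Bits 00 -> D
Bits 00 -> D
Bits 00 -> D
Bits 011 -> H


Decoded message: DDDH


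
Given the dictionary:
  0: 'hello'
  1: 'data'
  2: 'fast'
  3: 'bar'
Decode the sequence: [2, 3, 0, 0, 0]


Look up each index in the dictionary:
  2 -> 'fast'
  3 -> 'bar'
  0 -> 'hello'
  0 -> 'hello'
  0 -> 'hello'

Decoded: "fast bar hello hello hello"


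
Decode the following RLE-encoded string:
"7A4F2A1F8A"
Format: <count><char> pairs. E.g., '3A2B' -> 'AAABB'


Expanding each <count><char> pair:
  7A -> 'AAAAAAA'
  4F -> 'FFFF'
  2A -> 'AA'
  1F -> 'F'
  8A -> 'AAAAAAAA'

Decoded = AAAAAAAFFFFAAFAAAAAAAA


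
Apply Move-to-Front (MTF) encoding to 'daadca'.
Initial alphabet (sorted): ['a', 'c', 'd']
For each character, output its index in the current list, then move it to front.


MTF encoding:
'd': index 2 in ['a', 'c', 'd'] -> ['d', 'a', 'c']
'a': index 1 in ['d', 'a', 'c'] -> ['a', 'd', 'c']
'a': index 0 in ['a', 'd', 'c'] -> ['a', 'd', 'c']
'd': index 1 in ['a', 'd', 'c'] -> ['d', 'a', 'c']
'c': index 2 in ['d', 'a', 'c'] -> ['c', 'd', 'a']
'a': index 2 in ['c', 'd', 'a'] -> ['a', 'c', 'd']


Output: [2, 1, 0, 1, 2, 2]


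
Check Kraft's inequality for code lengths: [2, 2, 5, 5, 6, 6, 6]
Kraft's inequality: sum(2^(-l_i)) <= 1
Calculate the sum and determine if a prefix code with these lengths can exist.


Sum = 2^(-2) + 2^(-2) + 2^(-5) + 2^(-5) + 2^(-6) + 2^(-6) + 2^(-6)
    = 0.25 + 0.25 + 0.03125 + 0.03125 + 0.015625 + 0.015625 + 0.015625
    = 39/64 = 0.609375
Since 0.609375 <= 1, Kraft's inequality IS satisfied.
A prefix code with these lengths CAN exist.

Kraft sum = 0.609375. Satisfied.


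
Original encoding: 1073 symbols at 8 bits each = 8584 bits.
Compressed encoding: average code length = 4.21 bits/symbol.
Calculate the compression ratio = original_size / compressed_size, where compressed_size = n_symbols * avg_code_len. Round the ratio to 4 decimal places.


original_size = n_symbols * orig_bits = 1073 * 8 = 8584 bits
compressed_size = n_symbols * avg_code_len = 1073 * 4.21 = 4517.33 bits
ratio = original_size / compressed_size = 8584 / 4517.33 = 1.9002

Compression ratio = 1.9002


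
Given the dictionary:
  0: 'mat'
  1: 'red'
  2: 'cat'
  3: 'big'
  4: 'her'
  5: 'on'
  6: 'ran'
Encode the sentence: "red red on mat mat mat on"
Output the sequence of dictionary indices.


Look up each word in the dictionary:
  'red' -> 1
  'red' -> 1
  'on' -> 5
  'mat' -> 0
  'mat' -> 0
  'mat' -> 0
  'on' -> 5

Encoded: [1, 1, 5, 0, 0, 0, 5]


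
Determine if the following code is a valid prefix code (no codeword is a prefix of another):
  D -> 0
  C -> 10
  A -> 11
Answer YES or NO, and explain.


Checking each pair (does one codeword prefix another?):
  D='0' vs C='10': no prefix
  D='0' vs A='11': no prefix
  C='10' vs D='0': no prefix
  C='10' vs A='11': no prefix
  A='11' vs D='0': no prefix
  A='11' vs C='10': no prefix
No violation found over all pairs.

YES -- this is a valid prefix code. No codeword is a prefix of any other codeword.


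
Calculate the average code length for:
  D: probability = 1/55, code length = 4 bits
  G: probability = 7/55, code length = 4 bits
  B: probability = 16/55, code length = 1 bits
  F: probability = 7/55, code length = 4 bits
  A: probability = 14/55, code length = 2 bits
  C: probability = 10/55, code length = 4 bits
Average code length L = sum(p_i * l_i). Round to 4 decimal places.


Weighted contributions p_i * l_i:
  D: (1/55) * 4 = 4/55
  G: (7/55) * 4 = 28/55
  B: (16/55) * 1 = 16/55
  F: (7/55) * 4 = 28/55
  A: (14/55) * 2 = 28/55
  C: (10/55) * 4 = 40/55
Sum = (4 + 28 + 16 + 28 + 28 + 40)/55 = 144/55

L = 144/55 = 2.6182 bits/symbol


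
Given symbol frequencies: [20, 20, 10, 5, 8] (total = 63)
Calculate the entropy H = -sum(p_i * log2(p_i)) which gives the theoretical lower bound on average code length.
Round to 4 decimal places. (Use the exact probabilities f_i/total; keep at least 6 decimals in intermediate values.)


Per-symbol terms -p_i * log2(p_i) with p_i = f_i/63:
  p = 20/63 = 0.317460: log2(p) = -1.655352, -p*log2(p) = 0.525509
  p = 20/63 = 0.317460: log2(p) = -1.655352, -p*log2(p) = 0.525509
  p = 10/63 = 0.158730: log2(p) = -2.655352, -p*log2(p) = 0.421484
  p = 5/63 = 0.079365: log2(p) = -3.655352, -p*log2(p) = 0.290107
  p = 8/63 = 0.126984: log2(p) = -2.977280, -p*log2(p) = 0.378067
H = 0.525509 + 0.525509 + 0.421484 + 0.290107 + 0.378067 = 2.140676

H = 2.1407 bits/symbol


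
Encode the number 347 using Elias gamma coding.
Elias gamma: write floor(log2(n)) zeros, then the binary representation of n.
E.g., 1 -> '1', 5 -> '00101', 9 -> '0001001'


num_bits = floor(log2(347)) + 1 = 9
leading_zeros = num_bits - 1 = 8
binary(347) = 101011011

Elias gamma(347) = '00000000' + '101011011' = 00000000101011011 (17 bits)


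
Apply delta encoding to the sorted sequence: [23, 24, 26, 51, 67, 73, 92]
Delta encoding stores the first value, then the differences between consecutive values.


First value: 23
Deltas:
  24 - 23 = 1
  26 - 24 = 2
  51 - 26 = 25
  67 - 51 = 16
  73 - 67 = 6
  92 - 73 = 19


Delta encoded: [23, 1, 2, 25, 16, 6, 19]


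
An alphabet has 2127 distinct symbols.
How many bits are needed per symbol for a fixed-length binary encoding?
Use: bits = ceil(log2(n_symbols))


log2(2127) = 11.0546
Bracket: 2^11 = 2048 < 2127 <= 2^12 = 4096
So ceil(log2(2127)) = 12

bits = ceil(log2(2127)) = ceil(11.0546) = 12 bits


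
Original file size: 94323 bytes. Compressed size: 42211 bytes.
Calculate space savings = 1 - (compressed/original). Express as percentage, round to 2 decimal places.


ratio = compressed/original = 42211/94323 = 0.447515
savings = 1 - ratio = 1 - 0.447515 = 0.552485
as a percentage: 0.552485 * 100 = 55.25%

Space savings = 1 - 42211/94323 = 55.25%


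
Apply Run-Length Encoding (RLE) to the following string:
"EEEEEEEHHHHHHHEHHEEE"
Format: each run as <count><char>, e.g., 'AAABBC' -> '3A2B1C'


Scanning runs left to right:
  i=0: run of 'E' x 7 -> '7E'
  i=7: run of 'H' x 7 -> '7H'
  i=14: run of 'E' x 1 -> '1E'
  i=15: run of 'H' x 2 -> '2H'
  i=17: run of 'E' x 3 -> '3E'

RLE = 7E7H1E2H3E


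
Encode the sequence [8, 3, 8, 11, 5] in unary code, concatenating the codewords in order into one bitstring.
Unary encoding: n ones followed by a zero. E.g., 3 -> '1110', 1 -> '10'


Encode each number as n ones followed by a terminating 0:
  8 -> 111111110 (9 bits)
  3 -> 1110 (4 bits)
  8 -> 111111110 (9 bits)
  11 -> 111111111110 (12 bits)
  5 -> 111110 (6 bits)
Total length = 9 + 4 + 9 + 12 + 6 = 40 bits.

Unary([8, 3, 8, 11, 5]) = 1111111101110111111110111111111110111110 (40 bits)


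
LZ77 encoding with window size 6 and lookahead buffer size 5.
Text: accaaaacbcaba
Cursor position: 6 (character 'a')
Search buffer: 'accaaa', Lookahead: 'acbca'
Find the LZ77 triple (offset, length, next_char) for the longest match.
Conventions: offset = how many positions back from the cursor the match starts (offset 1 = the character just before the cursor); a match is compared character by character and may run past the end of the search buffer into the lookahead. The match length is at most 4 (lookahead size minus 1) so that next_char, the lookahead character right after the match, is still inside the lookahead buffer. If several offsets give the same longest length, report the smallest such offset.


Try each offset into the search buffer:
  offset=1 (pos 5, char 'a'): match length 1
  offset=2 (pos 4, char 'a'): match length 1
  offset=3 (pos 3, char 'a'): match length 1
  offset=4 (pos 2, char 'c'): match length 0
  offset=5 (pos 1, char 'c'): match length 0
  offset=6 (pos 0, char 'a'): match length 2
Longest match has length 2 at offset 6.
next_char = character at position 6 + 2 = 8 -> 'b'

Best match: offset=6, length=2 (matching 'ac' starting at position 0)
LZ77 triple: (6, 2, 'b')


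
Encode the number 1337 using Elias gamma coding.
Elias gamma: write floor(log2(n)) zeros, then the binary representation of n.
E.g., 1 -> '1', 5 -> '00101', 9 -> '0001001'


num_bits = floor(log2(1337)) + 1 = 11
leading_zeros = num_bits - 1 = 10
binary(1337) = 10100111001

Elias gamma(1337) = '0000000000' + '10100111001' = 000000000010100111001 (21 bits)


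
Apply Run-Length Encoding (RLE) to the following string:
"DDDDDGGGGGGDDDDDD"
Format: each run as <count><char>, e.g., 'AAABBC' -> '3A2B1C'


Scanning runs left to right:
  i=0: run of 'D' x 5 -> '5D'
  i=5: run of 'G' x 6 -> '6G'
  i=11: run of 'D' x 6 -> '6D'

RLE = 5D6G6D


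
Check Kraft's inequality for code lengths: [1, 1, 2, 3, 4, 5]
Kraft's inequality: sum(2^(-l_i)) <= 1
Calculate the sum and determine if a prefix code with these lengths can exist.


Sum = 2^(-1) + 2^(-1) + 2^(-2) + 2^(-3) + 2^(-4) + 2^(-5)
    = 0.5 + 0.5 + 0.25 + 0.125 + 0.0625 + 0.03125
    = 47/32 = 1.46875
Since 1.46875 > 1, Kraft's inequality is NOT satisfied.
A prefix code with these lengths CANNOT exist.

Kraft sum = 1.46875. Not satisfied.


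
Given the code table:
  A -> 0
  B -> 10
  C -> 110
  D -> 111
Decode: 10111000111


Decoding:
10 -> B
111 -> D
0 -> A
0 -> A
0 -> A
111 -> D


Result: BDAAAD


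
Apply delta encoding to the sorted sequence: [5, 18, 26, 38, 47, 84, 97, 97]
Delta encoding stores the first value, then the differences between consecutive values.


First value: 5
Deltas:
  18 - 5 = 13
  26 - 18 = 8
  38 - 26 = 12
  47 - 38 = 9
  84 - 47 = 37
  97 - 84 = 13
  97 - 97 = 0


Delta encoded: [5, 13, 8, 12, 9, 37, 13, 0]


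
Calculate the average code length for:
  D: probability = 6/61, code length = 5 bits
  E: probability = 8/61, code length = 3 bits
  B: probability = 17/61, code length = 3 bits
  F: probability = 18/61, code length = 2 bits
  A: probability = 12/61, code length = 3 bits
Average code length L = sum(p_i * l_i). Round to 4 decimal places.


Weighted contributions p_i * l_i:
  D: (6/61) * 5 = 30/61
  E: (8/61) * 3 = 24/61
  B: (17/61) * 3 = 51/61
  F: (18/61) * 2 = 36/61
  A: (12/61) * 3 = 36/61
Sum = (30 + 24 + 51 + 36 + 36)/61 = 177/61

L = 177/61 = 2.9016 bits/symbol


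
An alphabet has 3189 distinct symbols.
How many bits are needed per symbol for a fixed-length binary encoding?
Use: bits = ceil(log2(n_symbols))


log2(3189) = 11.6389
Bracket: 2^11 = 2048 < 3189 <= 2^12 = 4096
So ceil(log2(3189)) = 12

bits = ceil(log2(3189)) = ceil(11.6389) = 12 bits


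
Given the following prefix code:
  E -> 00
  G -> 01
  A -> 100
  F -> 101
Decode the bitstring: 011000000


Decoding step by step:
Bits 01 -> G
Bits 100 -> A
Bits 00 -> E
Bits 00 -> E


Decoded message: GAEE


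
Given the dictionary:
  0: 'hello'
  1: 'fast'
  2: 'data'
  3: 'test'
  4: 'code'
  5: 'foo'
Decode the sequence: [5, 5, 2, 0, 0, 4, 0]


Look up each index in the dictionary:
  5 -> 'foo'
  5 -> 'foo'
  2 -> 'data'
  0 -> 'hello'
  0 -> 'hello'
  4 -> 'code'
  0 -> 'hello'

Decoded: "foo foo data hello hello code hello"


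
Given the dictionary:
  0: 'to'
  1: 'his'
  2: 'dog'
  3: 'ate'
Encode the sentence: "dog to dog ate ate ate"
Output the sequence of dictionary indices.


Look up each word in the dictionary:
  'dog' -> 2
  'to' -> 0
  'dog' -> 2
  'ate' -> 3
  'ate' -> 3
  'ate' -> 3

Encoded: [2, 0, 2, 3, 3, 3]


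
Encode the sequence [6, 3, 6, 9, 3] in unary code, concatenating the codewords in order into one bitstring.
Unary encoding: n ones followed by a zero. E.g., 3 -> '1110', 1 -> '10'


Encode each number as n ones followed by a terminating 0:
  6 -> 1111110 (7 bits)
  3 -> 1110 (4 bits)
  6 -> 1111110 (7 bits)
  9 -> 1111111110 (10 bits)
  3 -> 1110 (4 bits)
Total length = 7 + 4 + 7 + 10 + 4 = 32 bits.

Unary([6, 3, 6, 9, 3]) = 11111101110111111011111111101110 (32 bits)


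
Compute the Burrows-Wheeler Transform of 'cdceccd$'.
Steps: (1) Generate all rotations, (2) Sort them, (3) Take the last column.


Rotations (sorted):
  0: $cdceccd -> last char: d
  1: ccd$cdce -> last char: e
  2: cd$cdcec -> last char: c
  3: cdceccd$ -> last char: $
  4: ceccd$cd -> last char: d
  5: d$cdcecc -> last char: c
  6: dceccd$c -> last char: c
  7: eccd$cdc -> last char: c


BWT = dec$dccc


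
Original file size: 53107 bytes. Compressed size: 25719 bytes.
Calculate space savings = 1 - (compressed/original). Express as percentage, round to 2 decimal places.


ratio = compressed/original = 25719/53107 = 0.484286
savings = 1 - ratio = 1 - 0.484286 = 0.515714
as a percentage: 0.515714 * 100 = 51.57%

Space savings = 1 - 25719/53107 = 51.57%


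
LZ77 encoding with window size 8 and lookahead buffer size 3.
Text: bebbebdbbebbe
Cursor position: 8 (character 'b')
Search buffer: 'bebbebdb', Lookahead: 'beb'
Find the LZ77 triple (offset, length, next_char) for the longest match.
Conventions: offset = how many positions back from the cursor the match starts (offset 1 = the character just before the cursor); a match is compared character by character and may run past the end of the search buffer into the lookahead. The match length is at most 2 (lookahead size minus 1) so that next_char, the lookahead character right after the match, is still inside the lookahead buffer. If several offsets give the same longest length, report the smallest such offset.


Try each offset into the search buffer:
  offset=1 (pos 7, char 'b'): match length 1
  offset=2 (pos 6, char 'd'): match length 0
  offset=3 (pos 5, char 'b'): match length 1
  offset=4 (pos 4, char 'e'): match length 0
  offset=5 (pos 3, char 'b'): match length 2
  offset=6 (pos 2, char 'b'): match length 1
  offset=7 (pos 1, char 'e'): match length 0
  offset=8 (pos 0, char 'b'): match length 2
Longest match has length 2, found at offsets 5, 8; take the smallest, offset 5.
next_char = character at position 8 + 2 = 10 -> 'b'

Best match: offset=5, length=2 (matching 'be' starting at position 3)
LZ77 triple: (5, 2, 'b')


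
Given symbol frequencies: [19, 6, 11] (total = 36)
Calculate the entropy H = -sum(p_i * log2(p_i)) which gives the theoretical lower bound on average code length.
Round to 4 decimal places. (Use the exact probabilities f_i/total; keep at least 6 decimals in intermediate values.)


Per-symbol terms -p_i * log2(p_i) with p_i = f_i/36:
  p = 19/36 = 0.527778: log2(p) = -0.921997, -p*log2(p) = 0.486610
  p = 6/36 = 0.166667: log2(p) = -2.584963, -p*log2(p) = 0.430827
  p = 11/36 = 0.305556: log2(p) = -1.710493, -p*log2(p) = 0.522651
H = 0.486610 + 0.430827 + 0.522651 = 1.440088

H = 1.4401 bits/symbol


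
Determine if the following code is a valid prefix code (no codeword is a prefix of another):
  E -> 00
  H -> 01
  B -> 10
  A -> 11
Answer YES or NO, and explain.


Checking each pair (does one codeword prefix another?):
  E='00' vs H='01': no prefix
  E='00' vs B='10': no prefix
  E='00' vs A='11': no prefix
  H='01' vs E='00': no prefix
  H='01' vs B='10': no prefix
  H='01' vs A='11': no prefix
  B='10' vs E='00': no prefix
  B='10' vs H='01': no prefix
  B='10' vs A='11': no prefix
  A='11' vs E='00': no prefix
  A='11' vs H='01': no prefix
  A='11' vs B='10': no prefix
No violation found over all pairs.

YES -- this is a valid prefix code. No codeword is a prefix of any other codeword.


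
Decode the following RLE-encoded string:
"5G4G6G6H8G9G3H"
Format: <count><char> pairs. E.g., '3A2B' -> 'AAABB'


Expanding each <count><char> pair:
  5G -> 'GGGGG'
  4G -> 'GGGG'
  6G -> 'GGGGGG'
  6H -> 'HHHHHH'
  8G -> 'GGGGGGGG'
  9G -> 'GGGGGGGGG'
  3H -> 'HHH'

Decoded = GGGGGGGGGGGGGGGHHHHHHGGGGGGGGGGGGGGGGGHHH


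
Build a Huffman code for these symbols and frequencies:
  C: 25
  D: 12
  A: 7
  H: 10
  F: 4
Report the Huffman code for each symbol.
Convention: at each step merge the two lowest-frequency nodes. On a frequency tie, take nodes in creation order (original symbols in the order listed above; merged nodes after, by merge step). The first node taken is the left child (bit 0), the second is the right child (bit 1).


Huffman tree construction:
Step 1: Merge F(4) + A(7) = 11
Step 2: Merge H(10) + (F+A)(11) = 21
Step 3: Merge D(12) + (H+(F+A))(21) = 33
Step 4: Merge C(25) + (D+(H+(F+A)))(33) = 58
Read each symbol's code off the tree from the root (left child = 0, right child = 1).

Codes:
  C: 0 (length 1)
  D: 10 (length 2)
  A: 1111 (length 4)
  H: 110 (length 3)
  F: 1110 (length 4)
Average code length: 123/58 = 2.1207 bits/symbol


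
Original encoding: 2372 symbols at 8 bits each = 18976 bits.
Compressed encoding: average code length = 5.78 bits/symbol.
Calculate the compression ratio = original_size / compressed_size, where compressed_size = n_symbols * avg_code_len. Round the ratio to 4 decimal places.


original_size = n_symbols * orig_bits = 2372 * 8 = 18976 bits
compressed_size = n_symbols * avg_code_len = 2372 * 5.78 = 13710.16 bits
ratio = original_size / compressed_size = 18976 / 13710.16 = 1.3841

Compression ratio = 1.3841


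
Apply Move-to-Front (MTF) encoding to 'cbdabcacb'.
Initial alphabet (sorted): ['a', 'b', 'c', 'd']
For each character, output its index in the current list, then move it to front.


MTF encoding:
'c': index 2 in ['a', 'b', 'c', 'd'] -> ['c', 'a', 'b', 'd']
'b': index 2 in ['c', 'a', 'b', 'd'] -> ['b', 'c', 'a', 'd']
'd': index 3 in ['b', 'c', 'a', 'd'] -> ['d', 'b', 'c', 'a']
'a': index 3 in ['d', 'b', 'c', 'a'] -> ['a', 'd', 'b', 'c']
'b': index 2 in ['a', 'd', 'b', 'c'] -> ['b', 'a', 'd', 'c']
'c': index 3 in ['b', 'a', 'd', 'c'] -> ['c', 'b', 'a', 'd']
'a': index 2 in ['c', 'b', 'a', 'd'] -> ['a', 'c', 'b', 'd']
'c': index 1 in ['a', 'c', 'b', 'd'] -> ['c', 'a', 'b', 'd']
'b': index 2 in ['c', 'a', 'b', 'd'] -> ['b', 'c', 'a', 'd']


Output: [2, 2, 3, 3, 2, 3, 2, 1, 2]


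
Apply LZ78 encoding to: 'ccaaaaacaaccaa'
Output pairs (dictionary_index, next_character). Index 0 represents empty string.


LZ78 encoding steps:
Dictionary: {0: ''}
Step 1: w='' (idx 0), next='c' -> output (0, 'c'), add 'c' as idx 1
Step 2: w='c' (idx 1), next='a' -> output (1, 'a'), add 'ca' as idx 2
Step 3: w='' (idx 0), next='a' -> output (0, 'a'), add 'a' as idx 3
Step 4: w='a' (idx 3), next='a' -> output (3, 'a'), add 'aa' as idx 4
Step 5: w='a' (idx 3), next='c' -> output (3, 'c'), add 'ac' as idx 5
Step 6: w='aa' (idx 4), next='c' -> output (4, 'c'), add 'aac' as idx 6
Step 7: w='ca' (idx 2), next='a' -> output (2, 'a'), add 'caa' as idx 7


Encoded: [(0, 'c'), (1, 'a'), (0, 'a'), (3, 'a'), (3, 'c'), (4, 'c'), (2, 'a')]


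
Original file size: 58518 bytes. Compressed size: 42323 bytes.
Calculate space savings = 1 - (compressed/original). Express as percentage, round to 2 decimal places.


ratio = compressed/original = 42323/58518 = 0.723248
savings = 1 - ratio = 1 - 0.723248 = 0.276752
as a percentage: 0.276752 * 100 = 27.68%

Space savings = 1 - 42323/58518 = 27.68%


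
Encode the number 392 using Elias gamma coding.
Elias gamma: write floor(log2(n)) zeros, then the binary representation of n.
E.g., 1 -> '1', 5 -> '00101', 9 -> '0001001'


num_bits = floor(log2(392)) + 1 = 9
leading_zeros = num_bits - 1 = 8
binary(392) = 110001000

Elias gamma(392) = '00000000' + '110001000' = 00000000110001000 (17 bits)


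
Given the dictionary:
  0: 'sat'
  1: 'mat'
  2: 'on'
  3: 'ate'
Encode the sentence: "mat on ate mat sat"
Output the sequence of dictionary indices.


Look up each word in the dictionary:
  'mat' -> 1
  'on' -> 2
  'ate' -> 3
  'mat' -> 1
  'sat' -> 0

Encoded: [1, 2, 3, 1, 0]


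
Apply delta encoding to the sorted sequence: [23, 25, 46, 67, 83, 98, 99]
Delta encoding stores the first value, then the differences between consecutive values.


First value: 23
Deltas:
  25 - 23 = 2
  46 - 25 = 21
  67 - 46 = 21
  83 - 67 = 16
  98 - 83 = 15
  99 - 98 = 1


Delta encoded: [23, 2, 21, 21, 16, 15, 1]


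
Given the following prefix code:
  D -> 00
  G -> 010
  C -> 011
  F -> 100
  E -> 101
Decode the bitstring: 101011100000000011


Decoding step by step:
Bits 101 -> E
Bits 011 -> C
Bits 100 -> F
Bits 00 -> D
Bits 00 -> D
Bits 00 -> D
Bits 011 -> C


Decoded message: ECFDDDC


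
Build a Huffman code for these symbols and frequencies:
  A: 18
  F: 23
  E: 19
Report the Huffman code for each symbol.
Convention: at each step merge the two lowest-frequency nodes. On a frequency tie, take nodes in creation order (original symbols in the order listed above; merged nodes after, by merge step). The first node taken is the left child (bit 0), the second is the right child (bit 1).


Huffman tree construction:
Step 1: Merge A(18) + E(19) = 37
Step 2: Merge F(23) + (A+E)(37) = 60
Read each symbol's code off the tree from the root (left child = 0, right child = 1).

Codes:
  A: 10 (length 2)
  F: 0 (length 1)
  E: 11 (length 2)
Average code length: 97/60 = 1.6167 bits/symbol


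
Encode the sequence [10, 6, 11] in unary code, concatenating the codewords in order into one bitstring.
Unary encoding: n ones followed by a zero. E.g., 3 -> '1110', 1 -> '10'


Encode each number as n ones followed by a terminating 0:
  10 -> 11111111110 (11 bits)
  6 -> 1111110 (7 bits)
  11 -> 111111111110 (12 bits)
Total length = 11 + 7 + 12 = 30 bits.

Unary([10, 6, 11]) = 111111111101111110111111111110 (30 bits)


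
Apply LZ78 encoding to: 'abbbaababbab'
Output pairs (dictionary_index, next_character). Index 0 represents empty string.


LZ78 encoding steps:
Dictionary: {0: ''}
Step 1: w='' (idx 0), next='a' -> output (0, 'a'), add 'a' as idx 1
Step 2: w='' (idx 0), next='b' -> output (0, 'b'), add 'b' as idx 2
Step 3: w='b' (idx 2), next='b' -> output (2, 'b'), add 'bb' as idx 3
Step 4: w='a' (idx 1), next='a' -> output (1, 'a'), add 'aa' as idx 4
Step 5: w='b' (idx 2), next='a' -> output (2, 'a'), add 'ba' as idx 5
Step 6: w='bb' (idx 3), next='a' -> output (3, 'a'), add 'bba' as idx 6
Step 7: w='b' (idx 2), end of input -> output (2, '')


Encoded: [(0, 'a'), (0, 'b'), (2, 'b'), (1, 'a'), (2, 'a'), (3, 'a'), (2, '')]


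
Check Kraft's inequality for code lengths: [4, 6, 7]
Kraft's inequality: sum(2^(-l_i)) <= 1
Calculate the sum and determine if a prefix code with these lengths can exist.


Sum = 2^(-4) + 2^(-6) + 2^(-7)
    = 0.0625 + 0.015625 + 0.0078125
    = 11/128 = 0.0859375
Since 0.0859375 <= 1, Kraft's inequality IS satisfied.
A prefix code with these lengths CAN exist.

Kraft sum = 0.0859375. Satisfied.


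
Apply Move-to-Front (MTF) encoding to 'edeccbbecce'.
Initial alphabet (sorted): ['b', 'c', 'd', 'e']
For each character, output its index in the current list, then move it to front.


MTF encoding:
'e': index 3 in ['b', 'c', 'd', 'e'] -> ['e', 'b', 'c', 'd']
'd': index 3 in ['e', 'b', 'c', 'd'] -> ['d', 'e', 'b', 'c']
'e': index 1 in ['d', 'e', 'b', 'c'] -> ['e', 'd', 'b', 'c']
'c': index 3 in ['e', 'd', 'b', 'c'] -> ['c', 'e', 'd', 'b']
'c': index 0 in ['c', 'e', 'd', 'b'] -> ['c', 'e', 'd', 'b']
'b': index 3 in ['c', 'e', 'd', 'b'] -> ['b', 'c', 'e', 'd']
'b': index 0 in ['b', 'c', 'e', 'd'] -> ['b', 'c', 'e', 'd']
'e': index 2 in ['b', 'c', 'e', 'd'] -> ['e', 'b', 'c', 'd']
'c': index 2 in ['e', 'b', 'c', 'd'] -> ['c', 'e', 'b', 'd']
'c': index 0 in ['c', 'e', 'b', 'd'] -> ['c', 'e', 'b', 'd']
'e': index 1 in ['c', 'e', 'b', 'd'] -> ['e', 'c', 'b', 'd']


Output: [3, 3, 1, 3, 0, 3, 0, 2, 2, 0, 1]


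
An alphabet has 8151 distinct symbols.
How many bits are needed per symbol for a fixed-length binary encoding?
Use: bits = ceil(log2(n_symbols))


log2(8151) = 12.9928
Bracket: 2^12 = 4096 < 8151 <= 2^13 = 8192
So ceil(log2(8151)) = 13

bits = ceil(log2(8151)) = ceil(12.9928) = 13 bits


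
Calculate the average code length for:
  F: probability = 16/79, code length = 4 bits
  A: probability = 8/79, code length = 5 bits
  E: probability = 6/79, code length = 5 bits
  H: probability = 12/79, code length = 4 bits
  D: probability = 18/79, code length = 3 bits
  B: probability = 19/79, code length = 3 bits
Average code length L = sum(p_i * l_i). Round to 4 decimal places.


Weighted contributions p_i * l_i:
  F: (16/79) * 4 = 64/79
  A: (8/79) * 5 = 40/79
  E: (6/79) * 5 = 30/79
  H: (12/79) * 4 = 48/79
  D: (18/79) * 3 = 54/79
  B: (19/79) * 3 = 57/79
Sum = (64 + 40 + 30 + 48 + 54 + 57)/79 = 293/79

L = 293/79 = 3.7089 bits/symbol


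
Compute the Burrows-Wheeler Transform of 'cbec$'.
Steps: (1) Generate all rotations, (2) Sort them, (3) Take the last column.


Rotations (sorted):
  0: $cbec -> last char: c
  1: bec$c -> last char: c
  2: c$cbe -> last char: e
  3: cbec$ -> last char: $
  4: ec$cb -> last char: b


BWT = cce$b


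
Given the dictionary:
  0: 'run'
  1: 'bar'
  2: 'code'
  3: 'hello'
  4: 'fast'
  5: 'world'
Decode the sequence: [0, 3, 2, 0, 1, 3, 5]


Look up each index in the dictionary:
  0 -> 'run'
  3 -> 'hello'
  2 -> 'code'
  0 -> 'run'
  1 -> 'bar'
  3 -> 'hello'
  5 -> 'world'

Decoded: "run hello code run bar hello world"


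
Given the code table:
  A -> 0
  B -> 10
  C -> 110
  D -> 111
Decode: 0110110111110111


Decoding:
0 -> A
110 -> C
110 -> C
111 -> D
110 -> C
111 -> D


Result: ACCDCD


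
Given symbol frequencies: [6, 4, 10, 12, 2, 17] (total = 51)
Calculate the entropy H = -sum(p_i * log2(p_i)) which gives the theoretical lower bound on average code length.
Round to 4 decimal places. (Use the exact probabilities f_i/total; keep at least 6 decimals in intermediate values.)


Per-symbol terms -p_i * log2(p_i) with p_i = f_i/51:
  p = 6/51 = 0.117647: log2(p) = -3.087463, -p*log2(p) = 0.363231
  p = 4/51 = 0.078431: log2(p) = -3.672425, -p*log2(p) = 0.288033
  p = 10/51 = 0.196078: log2(p) = -2.350497, -p*log2(p) = 0.460882
  p = 12/51 = 0.235294: log2(p) = -2.087463, -p*log2(p) = 0.491168
  p = 2/51 = 0.039216: log2(p) = -4.672425, -p*log2(p) = 0.183232
  p = 17/51 = 0.333333: log2(p) = -1.584963, -p*log2(p) = 0.528321
H = 0.363231 + 0.288033 + 0.460882 + 0.491168 + 0.183232 + 0.528321 = 2.314867

H = 2.3149 bits/symbol


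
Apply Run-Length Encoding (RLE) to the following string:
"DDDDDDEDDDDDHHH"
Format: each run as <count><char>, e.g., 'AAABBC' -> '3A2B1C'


Scanning runs left to right:
  i=0: run of 'D' x 6 -> '6D'
  i=6: run of 'E' x 1 -> '1E'
  i=7: run of 'D' x 5 -> '5D'
  i=12: run of 'H' x 3 -> '3H'

RLE = 6D1E5D3H


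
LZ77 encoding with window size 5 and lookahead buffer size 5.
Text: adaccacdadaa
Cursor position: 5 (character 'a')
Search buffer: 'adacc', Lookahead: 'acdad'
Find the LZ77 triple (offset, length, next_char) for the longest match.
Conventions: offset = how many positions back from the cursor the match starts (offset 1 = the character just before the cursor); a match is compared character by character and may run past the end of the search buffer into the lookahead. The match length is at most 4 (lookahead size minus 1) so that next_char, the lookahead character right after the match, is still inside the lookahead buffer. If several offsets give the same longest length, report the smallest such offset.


Try each offset into the search buffer:
  offset=1 (pos 4, char 'c'): match length 0
  offset=2 (pos 3, char 'c'): match length 0
  offset=3 (pos 2, char 'a'): match length 2
  offset=4 (pos 1, char 'd'): match length 0
  offset=5 (pos 0, char 'a'): match length 1
Longest match has length 2 at offset 3.
next_char = character at position 5 + 2 = 7 -> 'd'

Best match: offset=3, length=2 (matching 'ac' starting at position 2)
LZ77 triple: (3, 2, 'd')


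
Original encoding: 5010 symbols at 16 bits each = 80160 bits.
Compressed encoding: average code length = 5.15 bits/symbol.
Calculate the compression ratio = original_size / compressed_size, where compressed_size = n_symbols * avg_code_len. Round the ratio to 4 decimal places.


original_size = n_symbols * orig_bits = 5010 * 16 = 80160 bits
compressed_size = n_symbols * avg_code_len = 5010 * 5.15 = 25801.5 bits
ratio = original_size / compressed_size = 80160 / 25801.5 = 3.1068

Compression ratio = 3.1068


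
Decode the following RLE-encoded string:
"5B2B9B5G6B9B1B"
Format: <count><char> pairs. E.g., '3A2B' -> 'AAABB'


Expanding each <count><char> pair:
  5B -> 'BBBBB'
  2B -> 'BB'
  9B -> 'BBBBBBBBB'
  5G -> 'GGGGG'
  6B -> 'BBBBBB'
  9B -> 'BBBBBBBBB'
  1B -> 'B'

Decoded = BBBBBBBBBBBBBBBBGGGGGBBBBBBBBBBBBBBBB


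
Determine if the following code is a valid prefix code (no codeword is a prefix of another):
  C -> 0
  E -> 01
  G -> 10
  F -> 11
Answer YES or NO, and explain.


Checking each pair (does one codeword prefix another?):
  C='0' vs E='01': prefix -- VIOLATION

NO -- this is NOT a valid prefix code. C (0) is a prefix of E (01).


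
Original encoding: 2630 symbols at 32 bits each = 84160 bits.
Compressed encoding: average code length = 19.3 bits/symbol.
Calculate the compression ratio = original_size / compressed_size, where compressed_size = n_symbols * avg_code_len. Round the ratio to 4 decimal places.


original_size = n_symbols * orig_bits = 2630 * 32 = 84160 bits
compressed_size = n_symbols * avg_code_len = 2630 * 19.3 = 50759.0 bits
ratio = original_size / compressed_size = 84160 / 50759.0 = 1.658

Compression ratio = 1.658


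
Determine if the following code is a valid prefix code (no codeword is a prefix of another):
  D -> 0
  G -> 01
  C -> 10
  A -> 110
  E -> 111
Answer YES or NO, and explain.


Checking each pair (does one codeword prefix another?):
  D='0' vs G='01': prefix -- VIOLATION

NO -- this is NOT a valid prefix code. D (0) is a prefix of G (01).


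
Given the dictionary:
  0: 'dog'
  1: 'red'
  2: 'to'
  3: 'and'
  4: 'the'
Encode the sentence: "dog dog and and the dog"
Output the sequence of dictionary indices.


Look up each word in the dictionary:
  'dog' -> 0
  'dog' -> 0
  'and' -> 3
  'and' -> 3
  'the' -> 4
  'dog' -> 0

Encoded: [0, 0, 3, 3, 4, 0]


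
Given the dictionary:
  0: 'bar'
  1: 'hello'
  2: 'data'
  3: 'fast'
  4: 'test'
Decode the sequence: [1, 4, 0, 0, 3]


Look up each index in the dictionary:
  1 -> 'hello'
  4 -> 'test'
  0 -> 'bar'
  0 -> 'bar'
  3 -> 'fast'

Decoded: "hello test bar bar fast"


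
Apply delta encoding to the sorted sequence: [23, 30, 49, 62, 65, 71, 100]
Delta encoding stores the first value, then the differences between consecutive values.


First value: 23
Deltas:
  30 - 23 = 7
  49 - 30 = 19
  62 - 49 = 13
  65 - 62 = 3
  71 - 65 = 6
  100 - 71 = 29


Delta encoded: [23, 7, 19, 13, 3, 6, 29]


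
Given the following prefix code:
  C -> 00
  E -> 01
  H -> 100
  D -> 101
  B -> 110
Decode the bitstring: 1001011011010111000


Decoding step by step:
Bits 100 -> H
Bits 101 -> D
Bits 101 -> D
Bits 101 -> D
Bits 01 -> E
Bits 110 -> B
Bits 00 -> C


Decoded message: HDDDEBC


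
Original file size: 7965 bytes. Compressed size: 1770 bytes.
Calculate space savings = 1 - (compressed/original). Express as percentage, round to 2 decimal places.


ratio = compressed/original = 1770/7965 = 0.222222
savings = 1 - ratio = 1 - 0.222222 = 0.777778
as a percentage: 0.777778 * 100 = 77.78%

Space savings = 1 - 1770/7965 = 77.78%


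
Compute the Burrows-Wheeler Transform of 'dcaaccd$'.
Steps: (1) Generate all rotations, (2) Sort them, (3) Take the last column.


Rotations (sorted):
  0: $dcaaccd -> last char: d
  1: aaccd$dc -> last char: c
  2: accd$dca -> last char: a
  3: caaccd$d -> last char: d
  4: ccd$dcaa -> last char: a
  5: cd$dcaac -> last char: c
  6: d$dcaacc -> last char: c
  7: dcaaccd$ -> last char: $


BWT = dcadacc$


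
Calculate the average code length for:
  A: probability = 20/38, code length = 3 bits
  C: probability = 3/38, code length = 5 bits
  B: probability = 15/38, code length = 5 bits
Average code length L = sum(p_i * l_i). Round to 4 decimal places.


Weighted contributions p_i * l_i:
  A: (20/38) * 3 = 60/38
  C: (3/38) * 5 = 15/38
  B: (15/38) * 5 = 75/38
Sum = (60 + 15 + 75)/38 = 150/38

L = 150/38 = 3.9474 bits/symbol


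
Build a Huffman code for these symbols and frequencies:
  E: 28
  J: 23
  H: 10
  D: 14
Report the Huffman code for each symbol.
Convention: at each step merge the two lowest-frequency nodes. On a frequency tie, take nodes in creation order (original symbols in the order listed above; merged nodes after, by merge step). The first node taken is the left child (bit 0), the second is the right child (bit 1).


Huffman tree construction:
Step 1: Merge H(10) + D(14) = 24
Step 2: Merge J(23) + (H+D)(24) = 47
Step 3: Merge E(28) + (J+(H+D))(47) = 75
Read each symbol's code off the tree from the root (left child = 0, right child = 1).

Codes:
  E: 0 (length 1)
  J: 10 (length 2)
  H: 110 (length 3)
  D: 111 (length 3)
Average code length: 146/75 = 1.9467 bits/symbol


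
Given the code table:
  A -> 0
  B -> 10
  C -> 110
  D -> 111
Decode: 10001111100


Decoding:
10 -> B
0 -> A
0 -> A
111 -> D
110 -> C
0 -> A


Result: BAADCA


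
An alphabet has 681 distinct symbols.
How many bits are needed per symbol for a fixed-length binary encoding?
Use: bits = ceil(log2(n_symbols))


log2(681) = 9.4115
Bracket: 2^9 = 512 < 681 <= 2^10 = 1024
So ceil(log2(681)) = 10

bits = ceil(log2(681)) = ceil(9.4115) = 10 bits


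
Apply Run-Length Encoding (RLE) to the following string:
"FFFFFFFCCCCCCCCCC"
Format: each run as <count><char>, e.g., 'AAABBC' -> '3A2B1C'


Scanning runs left to right:
  i=0: run of 'F' x 7 -> '7F'
  i=7: run of 'C' x 10 -> '10C'

RLE = 7F10C


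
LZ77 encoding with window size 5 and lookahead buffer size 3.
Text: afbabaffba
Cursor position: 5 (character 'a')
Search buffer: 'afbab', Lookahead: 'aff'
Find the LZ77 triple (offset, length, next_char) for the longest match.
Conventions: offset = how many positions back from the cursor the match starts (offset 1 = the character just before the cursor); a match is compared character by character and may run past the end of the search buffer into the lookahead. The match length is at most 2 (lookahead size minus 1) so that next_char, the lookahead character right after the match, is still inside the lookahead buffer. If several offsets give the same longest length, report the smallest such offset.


Try each offset into the search buffer:
  offset=1 (pos 4, char 'b'): match length 0
  offset=2 (pos 3, char 'a'): match length 1
  offset=3 (pos 2, char 'b'): match length 0
  offset=4 (pos 1, char 'f'): match length 0
  offset=5 (pos 0, char 'a'): match length 2
Longest match has length 2 at offset 5.
next_char = character at position 5 + 2 = 7 -> 'f'

Best match: offset=5, length=2 (matching 'af' starting at position 0)
LZ77 triple: (5, 2, 'f')


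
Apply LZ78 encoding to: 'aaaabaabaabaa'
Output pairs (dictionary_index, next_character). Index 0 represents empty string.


LZ78 encoding steps:
Dictionary: {0: ''}
Step 1: w='' (idx 0), next='a' -> output (0, 'a'), add 'a' as idx 1
Step 2: w='a' (idx 1), next='a' -> output (1, 'a'), add 'aa' as idx 2
Step 3: w='a' (idx 1), next='b' -> output (1, 'b'), add 'ab' as idx 3
Step 4: w='aa' (idx 2), next='b' -> output (2, 'b'), add 'aab' as idx 4
Step 5: w='aab' (idx 4), next='a' -> output (4, 'a'), add 'aaba' as idx 5
Step 6: w='a' (idx 1), end of input -> output (1, '')


Encoded: [(0, 'a'), (1, 'a'), (1, 'b'), (2, 'b'), (4, 'a'), (1, '')]


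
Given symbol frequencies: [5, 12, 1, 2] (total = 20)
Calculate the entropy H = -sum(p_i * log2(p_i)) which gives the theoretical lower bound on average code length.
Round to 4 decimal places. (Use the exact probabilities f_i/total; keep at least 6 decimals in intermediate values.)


Per-symbol terms -p_i * log2(p_i) with p_i = f_i/20:
  p = 5/20 = 0.250000: log2(p) = -2.000000, -p*log2(p) = 0.500000
  p = 12/20 = 0.600000: log2(p) = -0.736966, -p*log2(p) = 0.442179
  p = 1/20 = 0.050000: log2(p) = -4.321928, -p*log2(p) = 0.216096
  p = 2/20 = 0.100000: log2(p) = -3.321928, -p*log2(p) = 0.332193
H = 0.500000 + 0.442179 + 0.216096 + 0.332193 = 1.490468

H = 1.4905 bits/symbol


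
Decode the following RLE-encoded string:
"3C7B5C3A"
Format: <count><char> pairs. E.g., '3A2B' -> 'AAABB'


Expanding each <count><char> pair:
  3C -> 'CCC'
  7B -> 'BBBBBBB'
  5C -> 'CCCCC'
  3A -> 'AAA'

Decoded = CCCBBBBBBBCCCCCAAA


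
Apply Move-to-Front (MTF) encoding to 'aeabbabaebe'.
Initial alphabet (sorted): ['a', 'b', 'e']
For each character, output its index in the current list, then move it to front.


MTF encoding:
'a': index 0 in ['a', 'b', 'e'] -> ['a', 'b', 'e']
'e': index 2 in ['a', 'b', 'e'] -> ['e', 'a', 'b']
'a': index 1 in ['e', 'a', 'b'] -> ['a', 'e', 'b']
'b': index 2 in ['a', 'e', 'b'] -> ['b', 'a', 'e']
'b': index 0 in ['b', 'a', 'e'] -> ['b', 'a', 'e']
'a': index 1 in ['b', 'a', 'e'] -> ['a', 'b', 'e']
'b': index 1 in ['a', 'b', 'e'] -> ['b', 'a', 'e']
'a': index 1 in ['b', 'a', 'e'] -> ['a', 'b', 'e']
'e': index 2 in ['a', 'b', 'e'] -> ['e', 'a', 'b']
'b': index 2 in ['e', 'a', 'b'] -> ['b', 'e', 'a']
'e': index 1 in ['b', 'e', 'a'] -> ['e', 'b', 'a']


Output: [0, 2, 1, 2, 0, 1, 1, 1, 2, 2, 1]


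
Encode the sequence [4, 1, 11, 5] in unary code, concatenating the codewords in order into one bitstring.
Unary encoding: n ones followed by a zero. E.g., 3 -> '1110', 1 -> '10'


Encode each number as n ones followed by a terminating 0:
  4 -> 11110 (5 bits)
  1 -> 10 (2 bits)
  11 -> 111111111110 (12 bits)
  5 -> 111110 (6 bits)
Total length = 5 + 2 + 12 + 6 = 25 bits.

Unary([4, 1, 11, 5]) = 1111010111111111110111110 (25 bits)


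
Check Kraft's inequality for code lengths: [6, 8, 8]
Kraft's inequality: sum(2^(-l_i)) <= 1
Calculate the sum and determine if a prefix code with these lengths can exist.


Sum = 2^(-6) + 2^(-8) + 2^(-8)
    = 0.015625 + 0.00390625 + 0.00390625
    = 6/256 = 0.0234375
Since 0.0234375 <= 1, Kraft's inequality IS satisfied.
A prefix code with these lengths CAN exist.

Kraft sum = 0.0234375. Satisfied.


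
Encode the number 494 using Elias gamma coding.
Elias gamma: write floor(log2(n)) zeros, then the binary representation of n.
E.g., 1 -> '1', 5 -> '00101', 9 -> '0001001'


num_bits = floor(log2(494)) + 1 = 9
leading_zeros = num_bits - 1 = 8
binary(494) = 111101110

Elias gamma(494) = '00000000' + '111101110' = 00000000111101110 (17 bits)
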